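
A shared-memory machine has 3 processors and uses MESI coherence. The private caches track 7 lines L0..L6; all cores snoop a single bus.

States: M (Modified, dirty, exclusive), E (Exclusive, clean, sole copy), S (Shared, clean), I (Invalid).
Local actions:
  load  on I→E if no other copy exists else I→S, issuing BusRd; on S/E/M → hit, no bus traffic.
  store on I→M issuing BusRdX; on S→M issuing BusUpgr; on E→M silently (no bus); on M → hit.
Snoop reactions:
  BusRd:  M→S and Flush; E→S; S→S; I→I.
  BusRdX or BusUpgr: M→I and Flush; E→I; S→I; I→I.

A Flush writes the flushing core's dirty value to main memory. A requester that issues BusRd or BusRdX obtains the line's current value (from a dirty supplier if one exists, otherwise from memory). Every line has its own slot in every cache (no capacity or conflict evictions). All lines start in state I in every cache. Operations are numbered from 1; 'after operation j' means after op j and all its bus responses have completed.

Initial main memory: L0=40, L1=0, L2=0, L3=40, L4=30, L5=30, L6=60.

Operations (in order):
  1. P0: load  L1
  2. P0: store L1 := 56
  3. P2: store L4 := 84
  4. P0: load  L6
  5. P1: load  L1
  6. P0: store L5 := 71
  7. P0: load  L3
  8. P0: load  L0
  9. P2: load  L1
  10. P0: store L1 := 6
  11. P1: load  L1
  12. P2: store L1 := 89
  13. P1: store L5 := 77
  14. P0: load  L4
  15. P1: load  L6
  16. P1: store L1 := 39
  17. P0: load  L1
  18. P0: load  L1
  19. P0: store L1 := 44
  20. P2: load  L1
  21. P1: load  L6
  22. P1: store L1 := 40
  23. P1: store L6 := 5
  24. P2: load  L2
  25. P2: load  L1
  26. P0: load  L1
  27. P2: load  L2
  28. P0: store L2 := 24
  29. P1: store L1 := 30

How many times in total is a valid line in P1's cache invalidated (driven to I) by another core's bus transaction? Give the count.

invalidations = 3

  op1 P0: load  L1 → E/I/I on L1; bus BusRd; mem=0
  op2 P0: store L1 := 56 → M/I/I on L1; bus (none); mem=0
  op3 P2: store L4 := 84 → I/I/M on L4; bus BusRdX; mem=30
  op4 P0: load  L6 → E/I/I on L6; bus BusRd; mem=60
  op5 P1: load  L1 → S/S/I on L1; bus BusRd Flush; mem=56
  op6 P0: store L5 := 71 → M/I/I on L5; bus BusRdX; mem=30
  op7 P0: load  L3 → E/I/I on L3; bus BusRd; mem=40
  op8 P0: load  L0 → E/I/I on L0; bus BusRd; mem=40
  op9 P2: load  L1 → S/S/S on L1; bus BusRd; mem=56
  op10 P0: store L1 := 6 → M/I/I on L1; bus BusUpgr; mem=56
  op11 P1: load  L1 → S/S/I on L1; bus BusRd Flush; mem=6
  op12 P2: store L1 := 89 → I/I/M on L1; bus BusRdX; mem=6
  op13 P1: store L5 := 77 → I/M/I on L5; bus BusRdX Flush; mem=71
  op14 P0: load  L4 → S/I/S on L4; bus BusRd Flush; mem=84
  op15 P1: load  L6 → S/S/I on L6; bus BusRd; mem=60
  op16 P1: store L1 := 39 → I/M/I on L1; bus BusRdX Flush; mem=89
  op17 P0: load  L1 → S/S/I on L1; bus BusRd Flush; mem=39
  op18 P0: load  L1 → S/S/I on L1; bus (none); mem=39
  op19 P0: store L1 := 44 → M/I/I on L1; bus BusUpgr; mem=39
  op20 P2: load  L1 → S/I/S on L1; bus BusRd Flush; mem=44
  op21 P1: load  L6 → S/S/I on L6; bus (none); mem=60
  op22 P1: store L1 := 40 → I/M/I on L1; bus BusRdX; mem=44
  op23 P1: store L6 := 5 → I/M/I on L6; bus BusUpgr; mem=60
  op24 P2: load  L2 → I/I/E on L2; bus BusRd; mem=0
  op25 P2: load  L1 → I/S/S on L1; bus BusRd Flush; mem=40
  op26 P0: load  L1 → S/S/S on L1; bus BusRd; mem=40
  op27 P2: load  L2 → I/I/E on L2; bus (none); mem=0
  op28 P0: store L2 := 24 → M/I/I on L2; bus BusRdX; mem=0
  op29 P1: store L1 := 30 → I/M/I on L1; bus BusUpgr; mem=40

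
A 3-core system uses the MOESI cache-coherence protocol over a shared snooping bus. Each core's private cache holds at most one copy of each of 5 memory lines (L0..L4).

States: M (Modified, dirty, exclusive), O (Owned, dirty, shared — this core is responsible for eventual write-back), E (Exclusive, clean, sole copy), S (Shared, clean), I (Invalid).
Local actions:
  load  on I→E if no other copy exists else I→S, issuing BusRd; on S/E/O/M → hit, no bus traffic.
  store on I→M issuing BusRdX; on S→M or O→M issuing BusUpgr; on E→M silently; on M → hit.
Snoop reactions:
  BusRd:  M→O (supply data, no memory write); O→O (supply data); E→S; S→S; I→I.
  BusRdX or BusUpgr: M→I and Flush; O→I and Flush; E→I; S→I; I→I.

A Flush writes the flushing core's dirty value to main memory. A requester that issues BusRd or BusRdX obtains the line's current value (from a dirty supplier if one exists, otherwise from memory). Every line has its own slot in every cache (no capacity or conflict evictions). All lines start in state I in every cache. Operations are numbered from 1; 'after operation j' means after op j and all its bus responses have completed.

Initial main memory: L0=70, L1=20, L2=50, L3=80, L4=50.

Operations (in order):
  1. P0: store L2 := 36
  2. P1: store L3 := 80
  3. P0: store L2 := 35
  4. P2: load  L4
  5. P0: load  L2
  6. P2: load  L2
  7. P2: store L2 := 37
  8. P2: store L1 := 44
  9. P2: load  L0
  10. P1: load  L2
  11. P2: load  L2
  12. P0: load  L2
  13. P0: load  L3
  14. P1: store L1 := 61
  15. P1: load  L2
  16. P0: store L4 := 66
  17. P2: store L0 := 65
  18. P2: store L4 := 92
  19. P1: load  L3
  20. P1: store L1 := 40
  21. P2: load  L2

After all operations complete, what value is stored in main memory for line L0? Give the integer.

memory[L0] = 70

step 1: P0: store L2 := 36  ⟶  MII  (L2)  txn=BusRdX  M[L2]=50
step 2: P1: store L3 := 80  ⟶  IMI  (L3)  txn=BusRdX  M[L3]=80
step 3: P0: store L2 := 35  ⟶  MII  (L2)  txn=∅  M[L2]=50
step 4: P2: load  L4  ⟶  IIE  (L4)  txn=BusRd  M[L4]=50
step 5: P0: load  L2  ⟶  MII  (L2)  txn=∅  M[L2]=50
step 6: P2: load  L2  ⟶  OIS  (L2)  txn=BusRd  M[L2]=50
step 7: P2: store L2 := 37  ⟶  IIM  (L2)  txn=BusUpgr+Flush  M[L2]=35
step 8: P2: store L1 := 44  ⟶  IIM  (L1)  txn=BusRdX  M[L1]=20
step 9: P2: load  L0  ⟶  IIE  (L0)  txn=BusRd  M[L0]=70
step 10: P1: load  L2  ⟶  ISO  (L2)  txn=BusRd  M[L2]=35
step 11: P2: load  L2  ⟶  ISO  (L2)  txn=∅  M[L2]=35
step 12: P0: load  L2  ⟶  SSO  (L2)  txn=BusRd  M[L2]=35
step 13: P0: load  L3  ⟶  SOI  (L3)  txn=BusRd  M[L3]=80
step 14: P1: store L1 := 61  ⟶  IMI  (L1)  txn=BusRdX+Flush  M[L1]=44
step 15: P1: load  L2  ⟶  SSO  (L2)  txn=∅  M[L2]=35
step 16: P0: store L4 := 66  ⟶  MII  (L4)  txn=BusRdX  M[L4]=50
step 17: P2: store L0 := 65  ⟶  IIM  (L0)  txn=∅  M[L0]=70
step 18: P2: store L4 := 92  ⟶  IIM  (L4)  txn=BusRdX+Flush  M[L4]=66
step 19: P1: load  L3  ⟶  SOI  (L3)  txn=∅  M[L3]=80
step 20: P1: store L1 := 40  ⟶  IMI  (L1)  txn=∅  M[L1]=44
step 21: P2: load  L2  ⟶  SSO  (L2)  txn=∅  M[L2]=35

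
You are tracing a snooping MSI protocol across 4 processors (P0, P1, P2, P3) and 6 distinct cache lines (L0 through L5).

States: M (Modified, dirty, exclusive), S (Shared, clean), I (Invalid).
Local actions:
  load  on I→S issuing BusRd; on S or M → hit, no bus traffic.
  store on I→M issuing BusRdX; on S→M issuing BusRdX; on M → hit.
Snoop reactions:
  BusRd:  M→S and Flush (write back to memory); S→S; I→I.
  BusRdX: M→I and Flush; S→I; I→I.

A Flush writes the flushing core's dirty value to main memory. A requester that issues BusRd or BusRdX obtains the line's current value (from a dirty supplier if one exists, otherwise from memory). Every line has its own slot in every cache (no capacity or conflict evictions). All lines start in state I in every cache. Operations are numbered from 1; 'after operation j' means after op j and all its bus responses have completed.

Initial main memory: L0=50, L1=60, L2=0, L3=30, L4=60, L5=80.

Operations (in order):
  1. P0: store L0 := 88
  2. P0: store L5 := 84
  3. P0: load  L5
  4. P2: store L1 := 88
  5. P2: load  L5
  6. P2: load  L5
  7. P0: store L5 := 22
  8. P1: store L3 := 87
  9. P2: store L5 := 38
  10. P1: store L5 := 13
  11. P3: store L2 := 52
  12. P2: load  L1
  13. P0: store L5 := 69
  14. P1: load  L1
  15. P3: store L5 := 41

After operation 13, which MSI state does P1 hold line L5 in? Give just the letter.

[1] P0: store L0 := 88 | P0:M(88), P1:I, P2:I, P3:I | bus: BusRdX
[2] P0: store L5 := 84 | P0:M(84), P1:I, P2:I, P3:I | bus: BusRdX
[3] P0: load  L5 | P0:M(84), P1:I, P2:I, P3:I | bus: none
[4] P2: store L1 := 88 | P0:I, P1:I, P2:M(88), P3:I | bus: BusRdX
[5] P2: load  L5 | P0:S(84), P1:I, P2:S(84), P3:I | bus: BusRd,Flush
[6] P2: load  L5 | P0:S(84), P1:I, P2:S(84), P3:I | bus: none
[7] P0: store L5 := 22 | P0:M(22), P1:I, P2:I, P3:I | bus: BusRdX
[8] P1: store L3 := 87 | P0:I, P1:M(87), P2:I, P3:I | bus: BusRdX
[9] P2: store L5 := 38 | P0:I, P1:I, P2:M(38), P3:I | bus: BusRdX,Flush
[10] P1: store L5 := 13 | P0:I, P1:M(13), P2:I, P3:I | bus: BusRdX,Flush
[11] P3: store L2 := 52 | P0:I, P1:I, P2:I, P3:M(52) | bus: BusRdX
[12] P2: load  L1 | P0:I, P1:I, P2:M(88), P3:I | bus: none
[13] P0: store L5 := 69 | P0:M(69), P1:I, P2:I, P3:I | bus: BusRdX,Flush
[14] P1: load  L1 | P0:I, P1:S(88), P2:S(88), P3:I | bus: BusRd,Flush
[15] P3: store L5 := 41 | P0:I, P1:I, P2:I, P3:M(41) | bus: BusRdX,Flush

state = I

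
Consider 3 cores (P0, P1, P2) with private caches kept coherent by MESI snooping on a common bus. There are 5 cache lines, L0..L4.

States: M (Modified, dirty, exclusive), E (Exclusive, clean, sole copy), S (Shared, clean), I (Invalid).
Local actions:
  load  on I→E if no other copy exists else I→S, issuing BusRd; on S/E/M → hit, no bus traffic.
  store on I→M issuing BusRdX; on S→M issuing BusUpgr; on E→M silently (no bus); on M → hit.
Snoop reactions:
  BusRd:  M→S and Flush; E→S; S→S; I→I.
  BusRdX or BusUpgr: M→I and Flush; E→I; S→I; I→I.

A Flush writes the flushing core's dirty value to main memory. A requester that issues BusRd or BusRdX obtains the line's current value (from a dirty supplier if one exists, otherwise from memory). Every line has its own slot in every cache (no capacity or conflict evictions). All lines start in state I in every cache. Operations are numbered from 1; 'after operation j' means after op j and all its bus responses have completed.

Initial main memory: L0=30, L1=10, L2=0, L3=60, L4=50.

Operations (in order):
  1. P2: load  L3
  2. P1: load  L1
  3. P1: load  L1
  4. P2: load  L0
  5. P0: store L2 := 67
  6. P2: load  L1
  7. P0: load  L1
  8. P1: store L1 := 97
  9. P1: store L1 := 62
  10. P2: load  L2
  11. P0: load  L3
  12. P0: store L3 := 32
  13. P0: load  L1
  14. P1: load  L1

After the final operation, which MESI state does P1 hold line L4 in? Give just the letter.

state = I

[1] P2: load  L3 | P0:I, P1:I, P2:E(60) | bus: BusRd
[2] P1: load  L1 | P0:I, P1:E(10), P2:I | bus: BusRd
[3] P1: load  L1 | P0:I, P1:E(10), P2:I | bus: none
[4] P2: load  L0 | P0:I, P1:I, P2:E(30) | bus: BusRd
[5] P0: store L2 := 67 | P0:M(67), P1:I, P2:I | bus: BusRdX
[6] P2: load  L1 | P0:I, P1:S(10), P2:S(10) | bus: BusRd
[7] P0: load  L1 | P0:S(10), P1:S(10), P2:S(10) | bus: BusRd
[8] P1: store L1 := 97 | P0:I, P1:M(97), P2:I | bus: BusUpgr
[9] P1: store L1 := 62 | P0:I, P1:M(62), P2:I | bus: none
[10] P2: load  L2 | P0:S(67), P1:I, P2:S(67) | bus: BusRd,Flush
[11] P0: load  L3 | P0:S(60), P1:I, P2:S(60) | bus: BusRd
[12] P0: store L3 := 32 | P0:M(32), P1:I, P2:I | bus: BusUpgr
[13] P0: load  L1 | P0:S(62), P1:S(62), P2:I | bus: BusRd,Flush
[14] P1: load  L1 | P0:S(62), P1:S(62), P2:I | bus: none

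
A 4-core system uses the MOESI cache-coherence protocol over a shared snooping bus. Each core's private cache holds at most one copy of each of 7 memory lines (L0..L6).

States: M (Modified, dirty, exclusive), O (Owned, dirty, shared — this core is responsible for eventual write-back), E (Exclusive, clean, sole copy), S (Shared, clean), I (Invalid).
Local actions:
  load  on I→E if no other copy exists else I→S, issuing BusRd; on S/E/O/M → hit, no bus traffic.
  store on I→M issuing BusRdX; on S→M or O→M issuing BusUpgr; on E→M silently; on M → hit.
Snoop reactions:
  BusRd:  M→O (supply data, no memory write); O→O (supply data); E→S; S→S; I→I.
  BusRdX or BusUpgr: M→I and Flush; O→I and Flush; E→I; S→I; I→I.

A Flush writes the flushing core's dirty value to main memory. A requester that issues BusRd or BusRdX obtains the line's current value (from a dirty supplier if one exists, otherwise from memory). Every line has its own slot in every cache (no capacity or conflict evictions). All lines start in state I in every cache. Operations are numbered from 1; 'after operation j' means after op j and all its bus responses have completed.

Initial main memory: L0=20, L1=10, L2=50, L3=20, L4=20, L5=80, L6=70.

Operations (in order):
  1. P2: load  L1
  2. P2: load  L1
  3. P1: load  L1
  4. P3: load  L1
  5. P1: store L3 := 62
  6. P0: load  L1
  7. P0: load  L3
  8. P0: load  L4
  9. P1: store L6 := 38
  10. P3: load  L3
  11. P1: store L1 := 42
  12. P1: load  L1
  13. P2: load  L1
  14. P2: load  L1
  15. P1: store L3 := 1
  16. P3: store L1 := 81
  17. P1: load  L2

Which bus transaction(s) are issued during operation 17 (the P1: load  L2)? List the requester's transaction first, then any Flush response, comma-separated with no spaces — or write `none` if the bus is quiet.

bus = BusRd

step 1: P2: load  L1  ⟶  IIEI  (L1)  txn=BusRd  M[L1]=10
step 2: P2: load  L1  ⟶  IIEI  (L1)  txn=∅  M[L1]=10
step 3: P1: load  L1  ⟶  ISSI  (L1)  txn=BusRd  M[L1]=10
step 4: P3: load  L1  ⟶  ISSS  (L1)  txn=BusRd  M[L1]=10
step 5: P1: store L3 := 62  ⟶  IMII  (L3)  txn=BusRdX  M[L3]=20
step 6: P0: load  L1  ⟶  SSSS  (L1)  txn=BusRd  M[L1]=10
step 7: P0: load  L3  ⟶  SOII  (L3)  txn=BusRd  M[L3]=20
step 8: P0: load  L4  ⟶  EIII  (L4)  txn=BusRd  M[L4]=20
step 9: P1: store L6 := 38  ⟶  IMII  (L6)  txn=BusRdX  M[L6]=70
step 10: P3: load  L3  ⟶  SOIS  (L3)  txn=BusRd  M[L3]=20
step 11: P1: store L1 := 42  ⟶  IMII  (L1)  txn=BusUpgr  M[L1]=10
step 12: P1: load  L1  ⟶  IMII  (L1)  txn=∅  M[L1]=10
step 13: P2: load  L1  ⟶  IOSI  (L1)  txn=BusRd  M[L1]=10
step 14: P2: load  L1  ⟶  IOSI  (L1)  txn=∅  M[L1]=10
step 15: P1: store L3 := 1  ⟶  IMII  (L3)  txn=BusUpgr  M[L3]=20
step 16: P3: store L1 := 81  ⟶  IIIM  (L1)  txn=BusRdX+Flush  M[L1]=42
step 17: P1: load  L2  ⟶  IEII  (L2)  txn=BusRd  M[L2]=50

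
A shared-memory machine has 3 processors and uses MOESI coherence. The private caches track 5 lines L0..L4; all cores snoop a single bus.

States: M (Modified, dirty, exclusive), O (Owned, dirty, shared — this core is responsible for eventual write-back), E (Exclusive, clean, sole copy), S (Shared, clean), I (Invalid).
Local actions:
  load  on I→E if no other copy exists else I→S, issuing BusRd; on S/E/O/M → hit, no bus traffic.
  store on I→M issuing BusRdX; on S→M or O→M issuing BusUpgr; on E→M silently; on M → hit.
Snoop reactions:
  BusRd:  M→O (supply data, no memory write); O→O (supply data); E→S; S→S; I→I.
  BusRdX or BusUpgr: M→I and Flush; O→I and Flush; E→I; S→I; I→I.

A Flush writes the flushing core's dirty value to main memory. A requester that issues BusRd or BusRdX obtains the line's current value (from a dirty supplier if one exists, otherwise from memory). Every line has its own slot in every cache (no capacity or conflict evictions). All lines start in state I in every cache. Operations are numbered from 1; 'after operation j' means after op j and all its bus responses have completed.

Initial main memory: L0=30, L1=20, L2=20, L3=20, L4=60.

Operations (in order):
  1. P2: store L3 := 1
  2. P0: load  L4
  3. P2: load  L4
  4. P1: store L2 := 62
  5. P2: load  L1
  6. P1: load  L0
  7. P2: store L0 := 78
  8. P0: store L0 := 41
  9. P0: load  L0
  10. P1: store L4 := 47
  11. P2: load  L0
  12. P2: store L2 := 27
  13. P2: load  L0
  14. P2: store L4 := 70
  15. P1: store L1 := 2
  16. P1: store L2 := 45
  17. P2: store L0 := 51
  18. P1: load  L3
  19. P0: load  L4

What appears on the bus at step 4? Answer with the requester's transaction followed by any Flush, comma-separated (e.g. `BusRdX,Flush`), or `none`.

1. P2: store L3 := 1  bus=[BusRdX]  L3: P0=I P1=I P2=M  mem[L3]=20
2. P0: load  L4  bus=[BusRd]  L4: P0=E P1=I P2=I  mem[L4]=60
3. P2: load  L4  bus=[BusRd]  L4: P0=S P1=I P2=S  mem[L4]=60
4. P1: store L2 := 62  bus=[BusRdX]  L2: P0=I P1=M P2=I  mem[L2]=20
5. P2: load  L1  bus=[BusRd]  L1: P0=I P1=I P2=E  mem[L1]=20
6. P1: load  L0  bus=[BusRd]  L0: P0=I P1=E P2=I  mem[L0]=30
7. P2: store L0 := 78  bus=[BusRdX]  L0: P0=I P1=I P2=M  mem[L0]=30
8. P0: store L0 := 41  bus=[BusRdX,Flush]  L0: P0=M P1=I P2=I  mem[L0]=78
9. P0: load  L0  bus=[-]  L0: P0=M P1=I P2=I  mem[L0]=78
10. P1: store L4 := 47  bus=[BusRdX]  L4: P0=I P1=M P2=I  mem[L4]=60
11. P2: load  L0  bus=[BusRd]  L0: P0=O P1=I P2=S  mem[L0]=78
12. P2: store L2 := 27  bus=[BusRdX,Flush]  L2: P0=I P1=I P2=M  mem[L2]=62
13. P2: load  L0  bus=[-]  L0: P0=O P1=I P2=S  mem[L0]=78
14. P2: store L4 := 70  bus=[BusRdX,Flush]  L4: P0=I P1=I P2=M  mem[L4]=47
15. P1: store L1 := 2  bus=[BusRdX]  L1: P0=I P1=M P2=I  mem[L1]=20
16. P1: store L2 := 45  bus=[BusRdX,Flush]  L2: P0=I P1=M P2=I  mem[L2]=27
17. P2: store L0 := 51  bus=[BusUpgr,Flush]  L0: P0=I P1=I P2=M  mem[L0]=41
18. P1: load  L3  bus=[BusRd]  L3: P0=I P1=S P2=O  mem[L3]=20
19. P0: load  L4  bus=[BusRd]  L4: P0=S P1=I P2=O  mem[L4]=47

bus = BusRdX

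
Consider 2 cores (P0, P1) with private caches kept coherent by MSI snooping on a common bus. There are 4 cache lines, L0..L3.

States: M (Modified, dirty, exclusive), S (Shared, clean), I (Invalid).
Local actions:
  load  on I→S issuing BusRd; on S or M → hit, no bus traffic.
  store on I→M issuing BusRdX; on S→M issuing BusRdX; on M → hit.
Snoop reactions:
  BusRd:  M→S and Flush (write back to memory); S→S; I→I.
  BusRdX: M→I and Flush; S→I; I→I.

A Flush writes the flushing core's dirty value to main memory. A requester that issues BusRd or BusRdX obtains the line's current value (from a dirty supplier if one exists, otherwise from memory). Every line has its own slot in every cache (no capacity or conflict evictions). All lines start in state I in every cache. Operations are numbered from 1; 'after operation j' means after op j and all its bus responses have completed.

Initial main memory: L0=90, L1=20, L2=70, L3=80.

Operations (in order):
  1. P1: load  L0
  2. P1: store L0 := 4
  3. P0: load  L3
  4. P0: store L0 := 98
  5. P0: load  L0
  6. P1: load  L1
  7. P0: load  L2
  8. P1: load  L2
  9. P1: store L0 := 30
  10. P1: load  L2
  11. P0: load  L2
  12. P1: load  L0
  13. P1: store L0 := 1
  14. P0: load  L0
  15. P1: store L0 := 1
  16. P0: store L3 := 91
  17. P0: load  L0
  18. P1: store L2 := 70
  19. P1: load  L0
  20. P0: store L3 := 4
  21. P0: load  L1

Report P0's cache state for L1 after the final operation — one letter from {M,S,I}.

[1] P1: load  L0 | P0:I, P1:S(90) | bus: BusRd
[2] P1: store L0 := 4 | P0:I, P1:M(4) | bus: BusRdX
[3] P0: load  L3 | P0:S(80), P1:I | bus: BusRd
[4] P0: store L0 := 98 | P0:M(98), P1:I | bus: BusRdX,Flush
[5] P0: load  L0 | P0:M(98), P1:I | bus: none
[6] P1: load  L1 | P0:I, P1:S(20) | bus: BusRd
[7] P0: load  L2 | P0:S(70), P1:I | bus: BusRd
[8] P1: load  L2 | P0:S(70), P1:S(70) | bus: BusRd
[9] P1: store L0 := 30 | P0:I, P1:M(30) | bus: BusRdX,Flush
[10] P1: load  L2 | P0:S(70), P1:S(70) | bus: none
[11] P0: load  L2 | P0:S(70), P1:S(70) | bus: none
[12] P1: load  L0 | P0:I, P1:M(30) | bus: none
[13] P1: store L0 := 1 | P0:I, P1:M(1) | bus: none
[14] P0: load  L0 | P0:S(1), P1:S(1) | bus: BusRd,Flush
[15] P1: store L0 := 1 | P0:I, P1:M(1) | bus: BusRdX
[16] P0: store L3 := 91 | P0:M(91), P1:I | bus: BusRdX
[17] P0: load  L0 | P0:S(1), P1:S(1) | bus: BusRd,Flush
[18] P1: store L2 := 70 | P0:I, P1:M(70) | bus: BusRdX
[19] P1: load  L0 | P0:S(1), P1:S(1) | bus: none
[20] P0: store L3 := 4 | P0:M(4), P1:I | bus: none
[21] P0: load  L1 | P0:S(20), P1:S(20) | bus: BusRd

state = S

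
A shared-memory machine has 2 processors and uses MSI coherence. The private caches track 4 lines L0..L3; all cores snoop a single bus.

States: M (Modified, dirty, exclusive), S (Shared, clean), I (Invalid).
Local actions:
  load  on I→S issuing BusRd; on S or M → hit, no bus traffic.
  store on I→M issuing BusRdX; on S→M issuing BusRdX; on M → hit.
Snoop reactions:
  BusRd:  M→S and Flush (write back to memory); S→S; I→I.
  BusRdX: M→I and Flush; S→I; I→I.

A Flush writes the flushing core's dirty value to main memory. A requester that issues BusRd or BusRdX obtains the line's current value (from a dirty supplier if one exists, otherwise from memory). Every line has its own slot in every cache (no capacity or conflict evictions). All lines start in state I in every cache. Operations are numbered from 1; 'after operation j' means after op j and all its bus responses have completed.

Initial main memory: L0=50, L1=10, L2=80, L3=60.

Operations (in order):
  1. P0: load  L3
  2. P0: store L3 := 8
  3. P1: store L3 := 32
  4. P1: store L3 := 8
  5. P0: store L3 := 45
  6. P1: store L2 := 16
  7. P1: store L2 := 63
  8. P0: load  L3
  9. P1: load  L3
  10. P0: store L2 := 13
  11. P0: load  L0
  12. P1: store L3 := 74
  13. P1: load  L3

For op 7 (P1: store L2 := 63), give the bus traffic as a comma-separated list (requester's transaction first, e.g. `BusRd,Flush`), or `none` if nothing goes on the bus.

bus = none

1. P0: load  L3  bus=[BusRd]  L3: P0=S P1=I  mem[L3]=60
2. P0: store L3 := 8  bus=[BusRdX]  L3: P0=M P1=I  mem[L3]=60
3. P1: store L3 := 32  bus=[BusRdX,Flush]  L3: P0=I P1=M  mem[L3]=8
4. P1: store L3 := 8  bus=[-]  L3: P0=I P1=M  mem[L3]=8
5. P0: store L3 := 45  bus=[BusRdX,Flush]  L3: P0=M P1=I  mem[L3]=8
6. P1: store L2 := 16  bus=[BusRdX]  L2: P0=I P1=M  mem[L2]=80
7. P1: store L2 := 63  bus=[-]  L2: P0=I P1=M  mem[L2]=80
8. P0: load  L3  bus=[-]  L3: P0=M P1=I  mem[L3]=8
9. P1: load  L3  bus=[BusRd,Flush]  L3: P0=S P1=S  mem[L3]=45
10. P0: store L2 := 13  bus=[BusRdX,Flush]  L2: P0=M P1=I  mem[L2]=63
11. P0: load  L0  bus=[BusRd]  L0: P0=S P1=I  mem[L0]=50
12. P1: store L3 := 74  bus=[BusRdX]  L3: P0=I P1=M  mem[L3]=45
13. P1: load  L3  bus=[-]  L3: P0=I P1=M  mem[L3]=45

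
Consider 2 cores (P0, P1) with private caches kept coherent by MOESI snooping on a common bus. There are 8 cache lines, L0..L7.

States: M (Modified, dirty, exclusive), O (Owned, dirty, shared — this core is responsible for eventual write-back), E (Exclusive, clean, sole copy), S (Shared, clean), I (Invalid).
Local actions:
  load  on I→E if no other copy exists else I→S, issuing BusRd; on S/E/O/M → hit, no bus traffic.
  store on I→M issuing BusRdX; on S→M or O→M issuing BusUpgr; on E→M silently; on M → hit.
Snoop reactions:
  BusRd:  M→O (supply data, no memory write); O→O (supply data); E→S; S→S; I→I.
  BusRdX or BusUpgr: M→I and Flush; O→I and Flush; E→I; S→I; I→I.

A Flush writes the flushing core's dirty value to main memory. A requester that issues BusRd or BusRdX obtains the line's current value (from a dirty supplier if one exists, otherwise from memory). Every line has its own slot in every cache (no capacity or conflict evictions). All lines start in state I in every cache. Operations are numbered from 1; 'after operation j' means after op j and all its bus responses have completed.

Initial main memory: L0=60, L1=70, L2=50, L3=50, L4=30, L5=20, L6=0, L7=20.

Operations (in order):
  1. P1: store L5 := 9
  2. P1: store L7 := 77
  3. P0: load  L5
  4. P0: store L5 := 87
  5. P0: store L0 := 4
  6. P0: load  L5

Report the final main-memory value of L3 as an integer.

memory[L3] = 50

  op1 P1: store L5 := 9 → I/M on L5; bus BusRdX; mem=20
  op2 P1: store L7 := 77 → I/M on L7; bus BusRdX; mem=20
  op3 P0: load  L5 → S/O on L5; bus BusRd; mem=20
  op4 P0: store L5 := 87 → M/I on L5; bus BusUpgr Flush; mem=9
  op5 P0: store L0 := 4 → M/I on L0; bus BusRdX; mem=60
  op6 P0: load  L5 → M/I on L5; bus (none); mem=9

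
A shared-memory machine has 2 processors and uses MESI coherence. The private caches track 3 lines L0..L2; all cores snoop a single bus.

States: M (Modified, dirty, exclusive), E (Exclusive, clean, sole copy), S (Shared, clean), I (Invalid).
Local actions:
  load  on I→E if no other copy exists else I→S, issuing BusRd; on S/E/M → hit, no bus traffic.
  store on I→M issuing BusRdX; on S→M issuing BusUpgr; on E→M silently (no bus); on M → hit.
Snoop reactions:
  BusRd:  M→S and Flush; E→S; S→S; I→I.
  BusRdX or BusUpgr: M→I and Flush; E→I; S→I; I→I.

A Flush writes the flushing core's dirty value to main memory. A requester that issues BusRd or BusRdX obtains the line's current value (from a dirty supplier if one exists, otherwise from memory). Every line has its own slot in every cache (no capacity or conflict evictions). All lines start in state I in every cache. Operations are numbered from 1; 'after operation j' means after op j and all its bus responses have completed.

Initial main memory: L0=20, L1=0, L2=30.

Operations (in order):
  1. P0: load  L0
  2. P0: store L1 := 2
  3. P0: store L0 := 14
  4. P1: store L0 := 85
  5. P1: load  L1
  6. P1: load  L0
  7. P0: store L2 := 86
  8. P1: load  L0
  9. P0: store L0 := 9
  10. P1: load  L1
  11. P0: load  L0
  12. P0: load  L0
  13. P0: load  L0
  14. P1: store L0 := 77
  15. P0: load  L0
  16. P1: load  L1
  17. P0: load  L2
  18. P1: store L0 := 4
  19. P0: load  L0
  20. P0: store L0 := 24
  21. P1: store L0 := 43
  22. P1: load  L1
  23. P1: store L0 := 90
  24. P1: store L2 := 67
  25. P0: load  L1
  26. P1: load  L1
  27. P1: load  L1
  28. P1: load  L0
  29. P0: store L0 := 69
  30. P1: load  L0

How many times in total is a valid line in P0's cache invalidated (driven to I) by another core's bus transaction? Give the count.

invalidations = 5

  op1 P0: load  L0 → E/I on L0; bus BusRd; mem=20
  op2 P0: store L1 := 2 → M/I on L1; bus BusRdX; mem=0
  op3 P0: store L0 := 14 → M/I on L0; bus (none); mem=20
  op4 P1: store L0 := 85 → I/M on L0; bus BusRdX Flush; mem=14
  op5 P1: load  L1 → S/S on L1; bus BusRd Flush; mem=2
  op6 P1: load  L0 → I/M on L0; bus (none); mem=14
  op7 P0: store L2 := 86 → M/I on L2; bus BusRdX; mem=30
  op8 P1: load  L0 → I/M on L0; bus (none); mem=14
  op9 P0: store L0 := 9 → M/I on L0; bus BusRdX Flush; mem=85
  op10 P1: load  L1 → S/S on L1; bus (none); mem=2
  op11 P0: load  L0 → M/I on L0; bus (none); mem=85
  op12 P0: load  L0 → M/I on L0; bus (none); mem=85
  op13 P0: load  L0 → M/I on L0; bus (none); mem=85
  op14 P1: store L0 := 77 → I/M on L0; bus BusRdX Flush; mem=9
  op15 P0: load  L0 → S/S on L0; bus BusRd Flush; mem=77
  op16 P1: load  L1 → S/S on L1; bus (none); mem=2
  op17 P0: load  L2 → M/I on L2; bus (none); mem=30
  op18 P1: store L0 := 4 → I/M on L0; bus BusUpgr; mem=77
  op19 P0: load  L0 → S/S on L0; bus BusRd Flush; mem=4
  op20 P0: store L0 := 24 → M/I on L0; bus BusUpgr; mem=4
  op21 P1: store L0 := 43 → I/M on L0; bus BusRdX Flush; mem=24
  op22 P1: load  L1 → S/S on L1; bus (none); mem=2
  op23 P1: store L0 := 90 → I/M on L0; bus (none); mem=24
  op24 P1: store L2 := 67 → I/M on L2; bus BusRdX Flush; mem=86
  op25 P0: load  L1 → S/S on L1; bus (none); mem=2
  op26 P1: load  L1 → S/S on L1; bus (none); mem=2
  op27 P1: load  L1 → S/S on L1; bus (none); mem=2
  op28 P1: load  L0 → I/M on L0; bus (none); mem=24
  op29 P0: store L0 := 69 → M/I on L0; bus BusRdX Flush; mem=90
  op30 P1: load  L0 → S/S on L0; bus BusRd Flush; mem=69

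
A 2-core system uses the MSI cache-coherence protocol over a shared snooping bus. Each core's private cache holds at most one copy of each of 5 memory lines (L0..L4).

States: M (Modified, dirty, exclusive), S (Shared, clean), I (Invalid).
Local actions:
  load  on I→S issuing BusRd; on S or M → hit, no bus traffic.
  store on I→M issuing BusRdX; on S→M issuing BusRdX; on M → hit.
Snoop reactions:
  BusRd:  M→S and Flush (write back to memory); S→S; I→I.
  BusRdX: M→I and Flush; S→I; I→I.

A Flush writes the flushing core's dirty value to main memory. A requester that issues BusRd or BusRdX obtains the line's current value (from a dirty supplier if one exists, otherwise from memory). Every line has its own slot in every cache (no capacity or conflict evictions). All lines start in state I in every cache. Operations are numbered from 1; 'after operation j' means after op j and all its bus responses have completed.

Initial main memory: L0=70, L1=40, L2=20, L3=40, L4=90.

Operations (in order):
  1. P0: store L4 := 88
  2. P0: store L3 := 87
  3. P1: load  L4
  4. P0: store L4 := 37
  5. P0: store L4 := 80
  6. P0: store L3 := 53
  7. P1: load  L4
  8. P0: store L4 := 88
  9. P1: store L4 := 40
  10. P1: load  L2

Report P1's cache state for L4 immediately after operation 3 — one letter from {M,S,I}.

state = S

step 1: P0: store L4 := 88  ⟶  MI  (L4)  txn=BusRdX  M[L4]=90
step 2: P0: store L3 := 87  ⟶  MI  (L3)  txn=BusRdX  M[L3]=40
step 3: P1: load  L4  ⟶  SS  (L4)  txn=BusRd+Flush  M[L4]=88
step 4: P0: store L4 := 37  ⟶  MI  (L4)  txn=BusRdX  M[L4]=88
step 5: P0: store L4 := 80  ⟶  MI  (L4)  txn=∅  M[L4]=88
step 6: P0: store L3 := 53  ⟶  MI  (L3)  txn=∅  M[L3]=40
step 7: P1: load  L4  ⟶  SS  (L4)  txn=BusRd+Flush  M[L4]=80
step 8: P0: store L4 := 88  ⟶  MI  (L4)  txn=BusRdX  M[L4]=80
step 9: P1: store L4 := 40  ⟶  IM  (L4)  txn=BusRdX+Flush  M[L4]=88
step 10: P1: load  L2  ⟶  IS  (L2)  txn=BusRd  M[L2]=20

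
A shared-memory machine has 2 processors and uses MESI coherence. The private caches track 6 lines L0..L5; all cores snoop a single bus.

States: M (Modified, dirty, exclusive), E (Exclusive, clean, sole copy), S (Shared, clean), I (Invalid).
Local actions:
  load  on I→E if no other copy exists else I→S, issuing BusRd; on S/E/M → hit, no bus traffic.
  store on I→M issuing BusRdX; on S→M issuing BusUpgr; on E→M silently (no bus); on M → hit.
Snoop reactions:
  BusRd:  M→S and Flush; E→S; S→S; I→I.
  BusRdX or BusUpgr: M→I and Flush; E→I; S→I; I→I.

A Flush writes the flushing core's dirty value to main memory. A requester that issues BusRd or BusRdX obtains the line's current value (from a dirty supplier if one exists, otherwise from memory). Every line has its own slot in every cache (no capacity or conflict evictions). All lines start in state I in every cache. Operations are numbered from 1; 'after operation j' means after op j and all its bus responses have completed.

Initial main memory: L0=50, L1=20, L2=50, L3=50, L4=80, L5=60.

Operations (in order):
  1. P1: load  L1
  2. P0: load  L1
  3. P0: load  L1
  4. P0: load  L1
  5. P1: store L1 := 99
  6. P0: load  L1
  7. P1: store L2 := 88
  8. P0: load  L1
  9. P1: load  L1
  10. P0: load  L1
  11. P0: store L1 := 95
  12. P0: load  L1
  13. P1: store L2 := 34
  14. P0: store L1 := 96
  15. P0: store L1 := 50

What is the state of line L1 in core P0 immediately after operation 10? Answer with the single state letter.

state = S

[1] P1: load  L1 | P0:I, P1:E(20) | bus: BusRd
[2] P0: load  L1 | P0:S(20), P1:S(20) | bus: BusRd
[3] P0: load  L1 | P0:S(20), P1:S(20) | bus: none
[4] P0: load  L1 | P0:S(20), P1:S(20) | bus: none
[5] P1: store L1 := 99 | P0:I, P1:M(99) | bus: BusUpgr
[6] P0: load  L1 | P0:S(99), P1:S(99) | bus: BusRd,Flush
[7] P1: store L2 := 88 | P0:I, P1:M(88) | bus: BusRdX
[8] P0: load  L1 | P0:S(99), P1:S(99) | bus: none
[9] P1: load  L1 | P0:S(99), P1:S(99) | bus: none
[10] P0: load  L1 | P0:S(99), P1:S(99) | bus: none
[11] P0: store L1 := 95 | P0:M(95), P1:I | bus: BusUpgr
[12] P0: load  L1 | P0:M(95), P1:I | bus: none
[13] P1: store L2 := 34 | P0:I, P1:M(34) | bus: none
[14] P0: store L1 := 96 | P0:M(96), P1:I | bus: none
[15] P0: store L1 := 50 | P0:M(50), P1:I | bus: none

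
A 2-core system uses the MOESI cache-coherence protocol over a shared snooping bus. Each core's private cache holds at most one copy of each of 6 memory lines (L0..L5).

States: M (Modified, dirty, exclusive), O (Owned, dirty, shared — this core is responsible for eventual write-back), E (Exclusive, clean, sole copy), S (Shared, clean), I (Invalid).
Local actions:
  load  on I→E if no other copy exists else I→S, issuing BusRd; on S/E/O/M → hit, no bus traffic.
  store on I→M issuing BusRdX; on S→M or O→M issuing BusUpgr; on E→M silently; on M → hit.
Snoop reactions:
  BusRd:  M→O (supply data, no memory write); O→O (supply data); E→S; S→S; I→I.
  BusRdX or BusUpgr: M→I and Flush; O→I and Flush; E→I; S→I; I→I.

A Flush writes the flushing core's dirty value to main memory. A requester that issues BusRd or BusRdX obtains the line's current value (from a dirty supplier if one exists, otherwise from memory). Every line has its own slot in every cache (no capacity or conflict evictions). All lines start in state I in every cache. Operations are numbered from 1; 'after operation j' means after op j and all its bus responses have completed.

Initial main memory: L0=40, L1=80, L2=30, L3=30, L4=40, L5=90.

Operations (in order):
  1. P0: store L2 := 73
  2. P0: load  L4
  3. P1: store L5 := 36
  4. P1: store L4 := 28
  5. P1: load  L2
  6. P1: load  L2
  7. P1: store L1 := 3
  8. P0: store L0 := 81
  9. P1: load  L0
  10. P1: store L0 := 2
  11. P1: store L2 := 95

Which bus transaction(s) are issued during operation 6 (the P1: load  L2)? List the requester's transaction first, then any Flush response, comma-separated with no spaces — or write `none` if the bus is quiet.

bus = none

1. P0: store L2 := 73  bus=[BusRdX]  L2: P0=M P1=I  mem[L2]=30
2. P0: load  L4  bus=[BusRd]  L4: P0=E P1=I  mem[L4]=40
3. P1: store L5 := 36  bus=[BusRdX]  L5: P0=I P1=M  mem[L5]=90
4. P1: store L4 := 28  bus=[BusRdX]  L4: P0=I P1=M  mem[L4]=40
5. P1: load  L2  bus=[BusRd]  L2: P0=O P1=S  mem[L2]=30
6. P1: load  L2  bus=[-]  L2: P0=O P1=S  mem[L2]=30
7. P1: store L1 := 3  bus=[BusRdX]  L1: P0=I P1=M  mem[L1]=80
8. P0: store L0 := 81  bus=[BusRdX]  L0: P0=M P1=I  mem[L0]=40
9. P1: load  L0  bus=[BusRd]  L0: P0=O P1=S  mem[L0]=40
10. P1: store L0 := 2  bus=[BusUpgr,Flush]  L0: P0=I P1=M  mem[L0]=81
11. P1: store L2 := 95  bus=[BusUpgr,Flush]  L2: P0=I P1=M  mem[L2]=73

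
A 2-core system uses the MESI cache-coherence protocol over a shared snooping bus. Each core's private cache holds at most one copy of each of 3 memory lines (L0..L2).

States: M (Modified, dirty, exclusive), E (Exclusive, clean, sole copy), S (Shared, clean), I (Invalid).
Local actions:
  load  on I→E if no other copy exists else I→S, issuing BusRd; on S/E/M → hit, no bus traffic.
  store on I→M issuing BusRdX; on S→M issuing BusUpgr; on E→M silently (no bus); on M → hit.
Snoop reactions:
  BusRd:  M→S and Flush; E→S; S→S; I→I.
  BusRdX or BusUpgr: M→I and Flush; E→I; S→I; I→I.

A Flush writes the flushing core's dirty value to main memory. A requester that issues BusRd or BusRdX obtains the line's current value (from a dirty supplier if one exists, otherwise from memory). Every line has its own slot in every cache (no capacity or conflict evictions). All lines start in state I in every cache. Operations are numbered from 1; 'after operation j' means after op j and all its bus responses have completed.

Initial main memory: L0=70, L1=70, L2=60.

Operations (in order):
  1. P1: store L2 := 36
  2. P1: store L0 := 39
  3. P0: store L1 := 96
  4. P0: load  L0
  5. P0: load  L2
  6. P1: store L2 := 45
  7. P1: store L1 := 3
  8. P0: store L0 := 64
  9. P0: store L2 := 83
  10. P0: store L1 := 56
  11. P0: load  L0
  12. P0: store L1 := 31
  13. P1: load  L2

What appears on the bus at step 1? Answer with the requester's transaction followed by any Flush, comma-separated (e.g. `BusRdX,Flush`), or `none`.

  op1 P1: store L2 := 36 → I/M on L2; bus BusRdX; mem=60
  op2 P1: store L0 := 39 → I/M on L0; bus BusRdX; mem=70
  op3 P0: store L1 := 96 → M/I on L1; bus BusRdX; mem=70
  op4 P0: load  L0 → S/S on L0; bus BusRd Flush; mem=39
  op5 P0: load  L2 → S/S on L2; bus BusRd Flush; mem=36
  op6 P1: store L2 := 45 → I/M on L2; bus BusUpgr; mem=36
  op7 P1: store L1 := 3 → I/M on L1; bus BusRdX Flush; mem=96
  op8 P0: store L0 := 64 → M/I on L0; bus BusUpgr; mem=39
  op9 P0: store L2 := 83 → M/I on L2; bus BusRdX Flush; mem=45
  op10 P0: store L1 := 56 → M/I on L1; bus BusRdX Flush; mem=3
  op11 P0: load  L0 → M/I on L0; bus (none); mem=39
  op12 P0: store L1 := 31 → M/I on L1; bus (none); mem=3
  op13 P1: load  L2 → S/S on L2; bus BusRd Flush; mem=83

bus = BusRdX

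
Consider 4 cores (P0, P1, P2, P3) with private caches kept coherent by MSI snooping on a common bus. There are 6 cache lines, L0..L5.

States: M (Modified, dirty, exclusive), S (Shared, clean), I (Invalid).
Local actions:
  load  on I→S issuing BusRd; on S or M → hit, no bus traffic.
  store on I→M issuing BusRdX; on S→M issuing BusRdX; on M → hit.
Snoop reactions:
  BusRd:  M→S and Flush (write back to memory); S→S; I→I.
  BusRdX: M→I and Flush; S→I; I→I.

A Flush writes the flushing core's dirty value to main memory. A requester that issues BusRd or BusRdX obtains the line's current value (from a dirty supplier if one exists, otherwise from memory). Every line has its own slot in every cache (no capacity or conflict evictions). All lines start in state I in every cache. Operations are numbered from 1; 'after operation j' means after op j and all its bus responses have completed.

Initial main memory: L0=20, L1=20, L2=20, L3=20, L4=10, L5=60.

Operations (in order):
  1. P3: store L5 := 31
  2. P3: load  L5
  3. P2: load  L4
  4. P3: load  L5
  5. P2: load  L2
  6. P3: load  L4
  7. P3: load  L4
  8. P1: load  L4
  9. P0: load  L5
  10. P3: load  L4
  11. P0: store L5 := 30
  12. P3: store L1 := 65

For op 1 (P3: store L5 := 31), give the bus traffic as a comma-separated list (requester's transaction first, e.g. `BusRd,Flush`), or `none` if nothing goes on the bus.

bus = BusRdX

  op1 P3: store L5 := 31 → I/I/I/M on L5; bus BusRdX; mem=60
  op2 P3: load  L5 → I/I/I/M on L5; bus (none); mem=60
  op3 P2: load  L4 → I/I/S/I on L4; bus BusRd; mem=10
  op4 P3: load  L5 → I/I/I/M on L5; bus (none); mem=60
  op5 P2: load  L2 → I/I/S/I on L2; bus BusRd; mem=20
  op6 P3: load  L4 → I/I/S/S on L4; bus BusRd; mem=10
  op7 P3: load  L4 → I/I/S/S on L4; bus (none); mem=10
  op8 P1: load  L4 → I/S/S/S on L4; bus BusRd; mem=10
  op9 P0: load  L5 → S/I/I/S on L5; bus BusRd Flush; mem=31
  op10 P3: load  L4 → I/S/S/S on L4; bus (none); mem=10
  op11 P0: store L5 := 30 → M/I/I/I on L5; bus BusRdX; mem=31
  op12 P3: store L1 := 65 → I/I/I/M on L1; bus BusRdX; mem=20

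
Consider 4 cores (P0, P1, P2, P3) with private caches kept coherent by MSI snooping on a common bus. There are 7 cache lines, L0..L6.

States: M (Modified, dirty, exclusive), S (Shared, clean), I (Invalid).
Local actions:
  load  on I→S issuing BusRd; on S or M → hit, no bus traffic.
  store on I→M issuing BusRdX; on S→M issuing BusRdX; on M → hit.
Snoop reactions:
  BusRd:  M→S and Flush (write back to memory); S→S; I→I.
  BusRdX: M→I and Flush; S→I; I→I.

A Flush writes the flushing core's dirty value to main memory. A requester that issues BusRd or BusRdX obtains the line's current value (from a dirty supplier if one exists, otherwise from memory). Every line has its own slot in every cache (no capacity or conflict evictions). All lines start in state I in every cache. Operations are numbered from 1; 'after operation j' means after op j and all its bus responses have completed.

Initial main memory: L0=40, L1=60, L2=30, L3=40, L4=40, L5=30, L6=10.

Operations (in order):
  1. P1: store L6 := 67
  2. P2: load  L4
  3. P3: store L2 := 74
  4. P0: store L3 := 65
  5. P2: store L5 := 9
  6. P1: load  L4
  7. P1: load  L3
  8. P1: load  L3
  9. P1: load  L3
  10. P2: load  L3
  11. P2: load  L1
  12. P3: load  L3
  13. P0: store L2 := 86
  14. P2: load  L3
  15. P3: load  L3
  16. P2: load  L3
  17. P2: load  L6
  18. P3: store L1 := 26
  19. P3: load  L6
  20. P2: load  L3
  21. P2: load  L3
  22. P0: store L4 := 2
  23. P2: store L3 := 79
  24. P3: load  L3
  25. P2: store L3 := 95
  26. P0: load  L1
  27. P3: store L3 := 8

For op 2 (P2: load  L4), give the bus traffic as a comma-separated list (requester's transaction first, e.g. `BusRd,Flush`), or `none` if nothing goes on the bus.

bus = BusRd

[1] P1: store L6 := 67 | P0:I, P1:M(67), P2:I, P3:I | bus: BusRdX
[2] P2: load  L4 | P0:I, P1:I, P2:S(40), P3:I | bus: BusRd
[3] P3: store L2 := 74 | P0:I, P1:I, P2:I, P3:M(74) | bus: BusRdX
[4] P0: store L3 := 65 | P0:M(65), P1:I, P2:I, P3:I | bus: BusRdX
[5] P2: store L5 := 9 | P0:I, P1:I, P2:M(9), P3:I | bus: BusRdX
[6] P1: load  L4 | P0:I, P1:S(40), P2:S(40), P3:I | bus: BusRd
[7] P1: load  L3 | P0:S(65), P1:S(65), P2:I, P3:I | bus: BusRd,Flush
[8] P1: load  L3 | P0:S(65), P1:S(65), P2:I, P3:I | bus: none
[9] P1: load  L3 | P0:S(65), P1:S(65), P2:I, P3:I | bus: none
[10] P2: load  L3 | P0:S(65), P1:S(65), P2:S(65), P3:I | bus: BusRd
[11] P2: load  L1 | P0:I, P1:I, P2:S(60), P3:I | bus: BusRd
[12] P3: load  L3 | P0:S(65), P1:S(65), P2:S(65), P3:S(65) | bus: BusRd
[13] P0: store L2 := 86 | P0:M(86), P1:I, P2:I, P3:I | bus: BusRdX,Flush
[14] P2: load  L3 | P0:S(65), P1:S(65), P2:S(65), P3:S(65) | bus: none
[15] P3: load  L3 | P0:S(65), P1:S(65), P2:S(65), P3:S(65) | bus: none
[16] P2: load  L3 | P0:S(65), P1:S(65), P2:S(65), P3:S(65) | bus: none
[17] P2: load  L6 | P0:I, P1:S(67), P2:S(67), P3:I | bus: BusRd,Flush
[18] P3: store L1 := 26 | P0:I, P1:I, P2:I, P3:M(26) | bus: BusRdX
[19] P3: load  L6 | P0:I, P1:S(67), P2:S(67), P3:S(67) | bus: BusRd
[20] P2: load  L3 | P0:S(65), P1:S(65), P2:S(65), P3:S(65) | bus: none
[21] P2: load  L3 | P0:S(65), P1:S(65), P2:S(65), P3:S(65) | bus: none
[22] P0: store L4 := 2 | P0:M(2), P1:I, P2:I, P3:I | bus: BusRdX
[23] P2: store L3 := 79 | P0:I, P1:I, P2:M(79), P3:I | bus: BusRdX
[24] P3: load  L3 | P0:I, P1:I, P2:S(79), P3:S(79) | bus: BusRd,Flush
[25] P2: store L3 := 95 | P0:I, P1:I, P2:M(95), P3:I | bus: BusRdX
[26] P0: load  L1 | P0:S(26), P1:I, P2:I, P3:S(26) | bus: BusRd,Flush
[27] P3: store L3 := 8 | P0:I, P1:I, P2:I, P3:M(8) | bus: BusRdX,Flush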